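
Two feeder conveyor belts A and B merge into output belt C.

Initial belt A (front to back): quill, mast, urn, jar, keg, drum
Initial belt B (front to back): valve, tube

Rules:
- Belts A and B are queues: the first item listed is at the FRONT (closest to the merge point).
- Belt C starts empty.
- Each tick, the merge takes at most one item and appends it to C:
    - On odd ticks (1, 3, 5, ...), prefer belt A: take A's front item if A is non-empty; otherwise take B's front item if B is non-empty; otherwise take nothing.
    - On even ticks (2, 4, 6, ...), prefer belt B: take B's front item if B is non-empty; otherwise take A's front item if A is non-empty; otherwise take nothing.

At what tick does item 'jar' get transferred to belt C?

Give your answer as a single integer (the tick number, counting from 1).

Tick 1: prefer A, take quill from A; A=[mast,urn,jar,keg,drum] B=[valve,tube] C=[quill]
Tick 2: prefer B, take valve from B; A=[mast,urn,jar,keg,drum] B=[tube] C=[quill,valve]
Tick 3: prefer A, take mast from A; A=[urn,jar,keg,drum] B=[tube] C=[quill,valve,mast]
Tick 4: prefer B, take tube from B; A=[urn,jar,keg,drum] B=[-] C=[quill,valve,mast,tube]
Tick 5: prefer A, take urn from A; A=[jar,keg,drum] B=[-] C=[quill,valve,mast,tube,urn]
Tick 6: prefer B, take jar from A; A=[keg,drum] B=[-] C=[quill,valve,mast,tube,urn,jar]

Answer: 6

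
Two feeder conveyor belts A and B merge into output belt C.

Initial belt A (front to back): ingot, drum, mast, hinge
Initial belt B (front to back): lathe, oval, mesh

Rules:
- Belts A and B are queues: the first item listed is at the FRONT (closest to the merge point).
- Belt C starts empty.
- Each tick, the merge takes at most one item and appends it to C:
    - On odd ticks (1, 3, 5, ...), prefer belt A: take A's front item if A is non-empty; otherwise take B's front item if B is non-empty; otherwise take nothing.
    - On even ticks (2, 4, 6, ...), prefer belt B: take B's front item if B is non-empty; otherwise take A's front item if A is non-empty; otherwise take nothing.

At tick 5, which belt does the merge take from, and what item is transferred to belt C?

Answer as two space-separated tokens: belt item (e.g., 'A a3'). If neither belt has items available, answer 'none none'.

Answer: A mast

Derivation:
Tick 1: prefer A, take ingot from A; A=[drum,mast,hinge] B=[lathe,oval,mesh] C=[ingot]
Tick 2: prefer B, take lathe from B; A=[drum,mast,hinge] B=[oval,mesh] C=[ingot,lathe]
Tick 3: prefer A, take drum from A; A=[mast,hinge] B=[oval,mesh] C=[ingot,lathe,drum]
Tick 4: prefer B, take oval from B; A=[mast,hinge] B=[mesh] C=[ingot,lathe,drum,oval]
Tick 5: prefer A, take mast from A; A=[hinge] B=[mesh] C=[ingot,lathe,drum,oval,mast]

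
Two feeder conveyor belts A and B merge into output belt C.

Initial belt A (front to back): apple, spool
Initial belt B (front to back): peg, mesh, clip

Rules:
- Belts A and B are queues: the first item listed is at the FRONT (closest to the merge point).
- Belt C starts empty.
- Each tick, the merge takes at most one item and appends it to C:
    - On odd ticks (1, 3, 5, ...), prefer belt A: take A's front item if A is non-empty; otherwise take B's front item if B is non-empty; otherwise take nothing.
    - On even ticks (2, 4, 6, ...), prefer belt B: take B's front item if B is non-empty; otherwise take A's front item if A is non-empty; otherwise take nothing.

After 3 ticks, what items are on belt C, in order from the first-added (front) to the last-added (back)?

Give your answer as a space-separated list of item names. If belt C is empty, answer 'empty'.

Answer: apple peg spool

Derivation:
Tick 1: prefer A, take apple from A; A=[spool] B=[peg,mesh,clip] C=[apple]
Tick 2: prefer B, take peg from B; A=[spool] B=[mesh,clip] C=[apple,peg]
Tick 3: prefer A, take spool from A; A=[-] B=[mesh,clip] C=[apple,peg,spool]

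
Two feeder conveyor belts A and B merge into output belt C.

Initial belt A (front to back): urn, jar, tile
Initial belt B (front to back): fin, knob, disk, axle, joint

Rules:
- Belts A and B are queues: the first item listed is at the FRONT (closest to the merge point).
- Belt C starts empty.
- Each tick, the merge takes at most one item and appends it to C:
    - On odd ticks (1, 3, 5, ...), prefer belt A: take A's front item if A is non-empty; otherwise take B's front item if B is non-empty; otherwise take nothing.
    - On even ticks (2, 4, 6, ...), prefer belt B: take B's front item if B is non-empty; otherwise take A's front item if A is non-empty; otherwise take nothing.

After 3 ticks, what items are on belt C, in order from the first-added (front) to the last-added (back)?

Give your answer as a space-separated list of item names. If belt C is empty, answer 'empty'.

Tick 1: prefer A, take urn from A; A=[jar,tile] B=[fin,knob,disk,axle,joint] C=[urn]
Tick 2: prefer B, take fin from B; A=[jar,tile] B=[knob,disk,axle,joint] C=[urn,fin]
Tick 3: prefer A, take jar from A; A=[tile] B=[knob,disk,axle,joint] C=[urn,fin,jar]

Answer: urn fin jar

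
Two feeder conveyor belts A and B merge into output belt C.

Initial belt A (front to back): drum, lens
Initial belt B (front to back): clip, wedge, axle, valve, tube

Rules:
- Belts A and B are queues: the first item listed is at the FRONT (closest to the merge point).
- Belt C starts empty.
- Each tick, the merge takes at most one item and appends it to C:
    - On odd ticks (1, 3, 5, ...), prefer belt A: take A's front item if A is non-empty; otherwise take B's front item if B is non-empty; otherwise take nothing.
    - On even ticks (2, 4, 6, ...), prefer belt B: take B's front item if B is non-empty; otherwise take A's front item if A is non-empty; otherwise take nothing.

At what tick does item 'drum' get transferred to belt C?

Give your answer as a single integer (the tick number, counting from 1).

Answer: 1

Derivation:
Tick 1: prefer A, take drum from A; A=[lens] B=[clip,wedge,axle,valve,tube] C=[drum]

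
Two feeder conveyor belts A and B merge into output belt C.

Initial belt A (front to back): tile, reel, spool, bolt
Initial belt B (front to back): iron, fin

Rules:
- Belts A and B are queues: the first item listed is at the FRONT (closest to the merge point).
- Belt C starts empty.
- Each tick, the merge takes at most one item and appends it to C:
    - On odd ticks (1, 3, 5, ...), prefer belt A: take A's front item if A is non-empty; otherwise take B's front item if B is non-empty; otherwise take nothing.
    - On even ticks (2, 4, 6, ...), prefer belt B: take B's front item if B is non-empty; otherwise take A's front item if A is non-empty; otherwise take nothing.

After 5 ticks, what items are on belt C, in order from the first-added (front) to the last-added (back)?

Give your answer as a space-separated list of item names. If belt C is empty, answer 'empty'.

Tick 1: prefer A, take tile from A; A=[reel,spool,bolt] B=[iron,fin] C=[tile]
Tick 2: prefer B, take iron from B; A=[reel,spool,bolt] B=[fin] C=[tile,iron]
Tick 3: prefer A, take reel from A; A=[spool,bolt] B=[fin] C=[tile,iron,reel]
Tick 4: prefer B, take fin from B; A=[spool,bolt] B=[-] C=[tile,iron,reel,fin]
Tick 5: prefer A, take spool from A; A=[bolt] B=[-] C=[tile,iron,reel,fin,spool]

Answer: tile iron reel fin spool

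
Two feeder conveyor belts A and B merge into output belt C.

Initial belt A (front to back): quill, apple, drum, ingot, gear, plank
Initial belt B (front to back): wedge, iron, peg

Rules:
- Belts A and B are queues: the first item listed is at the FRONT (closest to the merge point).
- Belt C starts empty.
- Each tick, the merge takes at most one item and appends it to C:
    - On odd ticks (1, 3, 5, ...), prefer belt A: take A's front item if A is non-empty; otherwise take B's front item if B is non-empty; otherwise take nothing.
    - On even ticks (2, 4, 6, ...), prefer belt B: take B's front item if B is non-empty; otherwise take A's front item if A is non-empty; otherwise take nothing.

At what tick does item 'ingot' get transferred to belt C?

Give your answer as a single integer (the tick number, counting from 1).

Answer: 7

Derivation:
Tick 1: prefer A, take quill from A; A=[apple,drum,ingot,gear,plank] B=[wedge,iron,peg] C=[quill]
Tick 2: prefer B, take wedge from B; A=[apple,drum,ingot,gear,plank] B=[iron,peg] C=[quill,wedge]
Tick 3: prefer A, take apple from A; A=[drum,ingot,gear,plank] B=[iron,peg] C=[quill,wedge,apple]
Tick 4: prefer B, take iron from B; A=[drum,ingot,gear,plank] B=[peg] C=[quill,wedge,apple,iron]
Tick 5: prefer A, take drum from A; A=[ingot,gear,plank] B=[peg] C=[quill,wedge,apple,iron,drum]
Tick 6: prefer B, take peg from B; A=[ingot,gear,plank] B=[-] C=[quill,wedge,apple,iron,drum,peg]
Tick 7: prefer A, take ingot from A; A=[gear,plank] B=[-] C=[quill,wedge,apple,iron,drum,peg,ingot]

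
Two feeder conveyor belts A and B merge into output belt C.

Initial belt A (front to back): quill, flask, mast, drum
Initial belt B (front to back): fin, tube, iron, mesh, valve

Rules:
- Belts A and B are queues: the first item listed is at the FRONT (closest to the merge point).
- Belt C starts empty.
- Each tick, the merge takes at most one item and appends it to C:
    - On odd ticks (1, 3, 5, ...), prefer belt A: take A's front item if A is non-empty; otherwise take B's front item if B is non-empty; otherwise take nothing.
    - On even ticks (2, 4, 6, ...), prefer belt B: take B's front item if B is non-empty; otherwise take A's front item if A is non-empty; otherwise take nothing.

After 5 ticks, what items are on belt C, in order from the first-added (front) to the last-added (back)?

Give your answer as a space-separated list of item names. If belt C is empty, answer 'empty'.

Answer: quill fin flask tube mast

Derivation:
Tick 1: prefer A, take quill from A; A=[flask,mast,drum] B=[fin,tube,iron,mesh,valve] C=[quill]
Tick 2: prefer B, take fin from B; A=[flask,mast,drum] B=[tube,iron,mesh,valve] C=[quill,fin]
Tick 3: prefer A, take flask from A; A=[mast,drum] B=[tube,iron,mesh,valve] C=[quill,fin,flask]
Tick 4: prefer B, take tube from B; A=[mast,drum] B=[iron,mesh,valve] C=[quill,fin,flask,tube]
Tick 5: prefer A, take mast from A; A=[drum] B=[iron,mesh,valve] C=[quill,fin,flask,tube,mast]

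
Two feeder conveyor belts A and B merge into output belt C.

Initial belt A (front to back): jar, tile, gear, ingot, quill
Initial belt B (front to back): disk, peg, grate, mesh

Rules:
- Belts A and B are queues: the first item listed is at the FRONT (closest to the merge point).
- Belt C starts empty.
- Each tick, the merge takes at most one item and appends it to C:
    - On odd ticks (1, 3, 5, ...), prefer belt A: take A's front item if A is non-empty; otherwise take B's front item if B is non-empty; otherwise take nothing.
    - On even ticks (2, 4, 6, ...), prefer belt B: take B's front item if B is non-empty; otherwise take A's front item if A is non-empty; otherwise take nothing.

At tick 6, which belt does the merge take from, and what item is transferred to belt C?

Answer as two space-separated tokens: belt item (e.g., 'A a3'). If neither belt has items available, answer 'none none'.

Answer: B grate

Derivation:
Tick 1: prefer A, take jar from A; A=[tile,gear,ingot,quill] B=[disk,peg,grate,mesh] C=[jar]
Tick 2: prefer B, take disk from B; A=[tile,gear,ingot,quill] B=[peg,grate,mesh] C=[jar,disk]
Tick 3: prefer A, take tile from A; A=[gear,ingot,quill] B=[peg,grate,mesh] C=[jar,disk,tile]
Tick 4: prefer B, take peg from B; A=[gear,ingot,quill] B=[grate,mesh] C=[jar,disk,tile,peg]
Tick 5: prefer A, take gear from A; A=[ingot,quill] B=[grate,mesh] C=[jar,disk,tile,peg,gear]
Tick 6: prefer B, take grate from B; A=[ingot,quill] B=[mesh] C=[jar,disk,tile,peg,gear,grate]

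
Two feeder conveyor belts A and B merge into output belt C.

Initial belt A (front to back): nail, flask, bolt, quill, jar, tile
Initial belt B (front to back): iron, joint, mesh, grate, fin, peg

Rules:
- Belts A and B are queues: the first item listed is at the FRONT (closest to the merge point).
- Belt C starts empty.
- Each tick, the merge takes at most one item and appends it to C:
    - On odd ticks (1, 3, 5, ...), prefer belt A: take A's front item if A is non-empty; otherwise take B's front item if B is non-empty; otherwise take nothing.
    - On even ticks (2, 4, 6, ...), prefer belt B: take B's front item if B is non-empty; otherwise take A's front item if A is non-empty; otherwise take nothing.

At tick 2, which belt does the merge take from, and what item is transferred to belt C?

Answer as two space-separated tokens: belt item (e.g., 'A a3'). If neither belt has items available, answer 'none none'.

Answer: B iron

Derivation:
Tick 1: prefer A, take nail from A; A=[flask,bolt,quill,jar,tile] B=[iron,joint,mesh,grate,fin,peg] C=[nail]
Tick 2: prefer B, take iron from B; A=[flask,bolt,quill,jar,tile] B=[joint,mesh,grate,fin,peg] C=[nail,iron]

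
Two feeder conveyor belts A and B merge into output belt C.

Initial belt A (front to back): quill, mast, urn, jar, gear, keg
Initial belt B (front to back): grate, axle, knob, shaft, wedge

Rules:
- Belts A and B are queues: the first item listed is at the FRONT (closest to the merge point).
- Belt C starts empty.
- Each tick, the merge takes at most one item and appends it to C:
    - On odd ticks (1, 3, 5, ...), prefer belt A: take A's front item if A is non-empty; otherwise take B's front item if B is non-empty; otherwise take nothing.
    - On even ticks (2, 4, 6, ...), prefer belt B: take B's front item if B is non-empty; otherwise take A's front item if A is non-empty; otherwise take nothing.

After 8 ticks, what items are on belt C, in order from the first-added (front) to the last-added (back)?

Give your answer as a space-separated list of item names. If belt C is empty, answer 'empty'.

Tick 1: prefer A, take quill from A; A=[mast,urn,jar,gear,keg] B=[grate,axle,knob,shaft,wedge] C=[quill]
Tick 2: prefer B, take grate from B; A=[mast,urn,jar,gear,keg] B=[axle,knob,shaft,wedge] C=[quill,grate]
Tick 3: prefer A, take mast from A; A=[urn,jar,gear,keg] B=[axle,knob,shaft,wedge] C=[quill,grate,mast]
Tick 4: prefer B, take axle from B; A=[urn,jar,gear,keg] B=[knob,shaft,wedge] C=[quill,grate,mast,axle]
Tick 5: prefer A, take urn from A; A=[jar,gear,keg] B=[knob,shaft,wedge] C=[quill,grate,mast,axle,urn]
Tick 6: prefer B, take knob from B; A=[jar,gear,keg] B=[shaft,wedge] C=[quill,grate,mast,axle,urn,knob]
Tick 7: prefer A, take jar from A; A=[gear,keg] B=[shaft,wedge] C=[quill,grate,mast,axle,urn,knob,jar]
Tick 8: prefer B, take shaft from B; A=[gear,keg] B=[wedge] C=[quill,grate,mast,axle,urn,knob,jar,shaft]

Answer: quill grate mast axle urn knob jar shaft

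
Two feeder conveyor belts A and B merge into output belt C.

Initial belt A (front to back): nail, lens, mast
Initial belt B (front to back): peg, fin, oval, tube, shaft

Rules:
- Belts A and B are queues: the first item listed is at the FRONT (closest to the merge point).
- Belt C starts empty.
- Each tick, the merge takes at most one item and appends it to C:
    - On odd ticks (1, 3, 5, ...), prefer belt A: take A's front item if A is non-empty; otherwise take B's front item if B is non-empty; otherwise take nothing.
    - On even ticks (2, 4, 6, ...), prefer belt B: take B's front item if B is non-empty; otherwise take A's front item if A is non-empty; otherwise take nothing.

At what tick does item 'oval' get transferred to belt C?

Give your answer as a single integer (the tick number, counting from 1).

Answer: 6

Derivation:
Tick 1: prefer A, take nail from A; A=[lens,mast] B=[peg,fin,oval,tube,shaft] C=[nail]
Tick 2: prefer B, take peg from B; A=[lens,mast] B=[fin,oval,tube,shaft] C=[nail,peg]
Tick 3: prefer A, take lens from A; A=[mast] B=[fin,oval,tube,shaft] C=[nail,peg,lens]
Tick 4: prefer B, take fin from B; A=[mast] B=[oval,tube,shaft] C=[nail,peg,lens,fin]
Tick 5: prefer A, take mast from A; A=[-] B=[oval,tube,shaft] C=[nail,peg,lens,fin,mast]
Tick 6: prefer B, take oval from B; A=[-] B=[tube,shaft] C=[nail,peg,lens,fin,mast,oval]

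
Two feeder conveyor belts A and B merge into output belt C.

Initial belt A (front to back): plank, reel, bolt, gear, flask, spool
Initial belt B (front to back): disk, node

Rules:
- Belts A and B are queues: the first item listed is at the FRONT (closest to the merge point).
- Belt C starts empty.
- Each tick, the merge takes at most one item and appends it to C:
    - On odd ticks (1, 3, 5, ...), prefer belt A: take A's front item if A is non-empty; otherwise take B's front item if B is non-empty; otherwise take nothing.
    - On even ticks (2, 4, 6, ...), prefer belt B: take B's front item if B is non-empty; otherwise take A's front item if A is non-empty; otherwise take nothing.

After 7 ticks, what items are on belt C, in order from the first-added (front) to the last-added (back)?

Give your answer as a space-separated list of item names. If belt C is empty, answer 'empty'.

Tick 1: prefer A, take plank from A; A=[reel,bolt,gear,flask,spool] B=[disk,node] C=[plank]
Tick 2: prefer B, take disk from B; A=[reel,bolt,gear,flask,spool] B=[node] C=[plank,disk]
Tick 3: prefer A, take reel from A; A=[bolt,gear,flask,spool] B=[node] C=[plank,disk,reel]
Tick 4: prefer B, take node from B; A=[bolt,gear,flask,spool] B=[-] C=[plank,disk,reel,node]
Tick 5: prefer A, take bolt from A; A=[gear,flask,spool] B=[-] C=[plank,disk,reel,node,bolt]
Tick 6: prefer B, take gear from A; A=[flask,spool] B=[-] C=[plank,disk,reel,node,bolt,gear]
Tick 7: prefer A, take flask from A; A=[spool] B=[-] C=[plank,disk,reel,node,bolt,gear,flask]

Answer: plank disk reel node bolt gear flask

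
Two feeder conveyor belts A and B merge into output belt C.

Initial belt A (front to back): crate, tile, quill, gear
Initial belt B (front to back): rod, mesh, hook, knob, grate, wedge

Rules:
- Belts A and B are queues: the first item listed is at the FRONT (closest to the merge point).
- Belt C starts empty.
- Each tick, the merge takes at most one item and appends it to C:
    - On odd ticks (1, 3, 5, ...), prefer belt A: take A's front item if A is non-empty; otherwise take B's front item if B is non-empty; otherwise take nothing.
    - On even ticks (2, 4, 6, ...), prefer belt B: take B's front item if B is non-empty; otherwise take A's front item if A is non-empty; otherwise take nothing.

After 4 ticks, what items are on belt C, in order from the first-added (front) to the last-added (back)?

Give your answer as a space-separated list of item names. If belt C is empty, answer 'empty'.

Tick 1: prefer A, take crate from A; A=[tile,quill,gear] B=[rod,mesh,hook,knob,grate,wedge] C=[crate]
Tick 2: prefer B, take rod from B; A=[tile,quill,gear] B=[mesh,hook,knob,grate,wedge] C=[crate,rod]
Tick 3: prefer A, take tile from A; A=[quill,gear] B=[mesh,hook,knob,grate,wedge] C=[crate,rod,tile]
Tick 4: prefer B, take mesh from B; A=[quill,gear] B=[hook,knob,grate,wedge] C=[crate,rod,tile,mesh]

Answer: crate rod tile mesh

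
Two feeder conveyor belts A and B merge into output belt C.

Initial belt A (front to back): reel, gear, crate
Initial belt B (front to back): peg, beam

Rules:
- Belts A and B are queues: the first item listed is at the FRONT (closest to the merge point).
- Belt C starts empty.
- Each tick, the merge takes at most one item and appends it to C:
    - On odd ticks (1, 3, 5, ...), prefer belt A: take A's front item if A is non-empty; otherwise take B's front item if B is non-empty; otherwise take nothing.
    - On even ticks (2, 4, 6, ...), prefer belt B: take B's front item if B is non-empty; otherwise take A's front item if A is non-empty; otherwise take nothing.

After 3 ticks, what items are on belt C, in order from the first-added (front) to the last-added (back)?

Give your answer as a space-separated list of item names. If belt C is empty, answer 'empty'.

Tick 1: prefer A, take reel from A; A=[gear,crate] B=[peg,beam] C=[reel]
Tick 2: prefer B, take peg from B; A=[gear,crate] B=[beam] C=[reel,peg]
Tick 3: prefer A, take gear from A; A=[crate] B=[beam] C=[reel,peg,gear]

Answer: reel peg gear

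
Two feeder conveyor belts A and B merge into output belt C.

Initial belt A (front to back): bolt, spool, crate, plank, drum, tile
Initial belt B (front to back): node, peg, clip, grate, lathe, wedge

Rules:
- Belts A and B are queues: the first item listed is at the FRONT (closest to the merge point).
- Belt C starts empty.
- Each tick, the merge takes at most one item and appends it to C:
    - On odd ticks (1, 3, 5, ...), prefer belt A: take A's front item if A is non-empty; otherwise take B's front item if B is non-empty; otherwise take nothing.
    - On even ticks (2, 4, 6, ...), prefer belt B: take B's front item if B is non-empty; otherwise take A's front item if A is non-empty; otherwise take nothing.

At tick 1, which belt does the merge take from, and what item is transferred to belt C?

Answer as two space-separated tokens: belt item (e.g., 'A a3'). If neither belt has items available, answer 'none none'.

Tick 1: prefer A, take bolt from A; A=[spool,crate,plank,drum,tile] B=[node,peg,clip,grate,lathe,wedge] C=[bolt]

Answer: A bolt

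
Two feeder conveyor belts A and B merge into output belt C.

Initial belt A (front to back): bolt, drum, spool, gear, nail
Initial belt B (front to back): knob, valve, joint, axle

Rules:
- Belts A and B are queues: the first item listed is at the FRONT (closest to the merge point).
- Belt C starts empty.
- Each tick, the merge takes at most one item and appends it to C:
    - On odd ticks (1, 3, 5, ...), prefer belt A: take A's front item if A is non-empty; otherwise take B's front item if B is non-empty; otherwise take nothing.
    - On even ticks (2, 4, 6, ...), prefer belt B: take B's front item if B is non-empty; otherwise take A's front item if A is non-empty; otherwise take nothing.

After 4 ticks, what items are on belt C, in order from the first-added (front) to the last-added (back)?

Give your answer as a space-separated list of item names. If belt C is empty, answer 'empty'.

Tick 1: prefer A, take bolt from A; A=[drum,spool,gear,nail] B=[knob,valve,joint,axle] C=[bolt]
Tick 2: prefer B, take knob from B; A=[drum,spool,gear,nail] B=[valve,joint,axle] C=[bolt,knob]
Tick 3: prefer A, take drum from A; A=[spool,gear,nail] B=[valve,joint,axle] C=[bolt,knob,drum]
Tick 4: prefer B, take valve from B; A=[spool,gear,nail] B=[joint,axle] C=[bolt,knob,drum,valve]

Answer: bolt knob drum valve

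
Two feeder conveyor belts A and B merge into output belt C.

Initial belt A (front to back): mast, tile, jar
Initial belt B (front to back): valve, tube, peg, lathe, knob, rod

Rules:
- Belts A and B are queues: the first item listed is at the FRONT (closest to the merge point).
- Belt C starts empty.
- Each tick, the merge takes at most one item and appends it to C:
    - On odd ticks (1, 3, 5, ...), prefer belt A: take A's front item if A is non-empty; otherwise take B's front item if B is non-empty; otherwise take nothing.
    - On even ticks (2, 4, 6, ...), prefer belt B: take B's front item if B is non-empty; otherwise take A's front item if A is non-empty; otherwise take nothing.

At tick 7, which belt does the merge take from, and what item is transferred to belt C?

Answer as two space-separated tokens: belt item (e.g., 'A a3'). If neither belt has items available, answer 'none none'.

Tick 1: prefer A, take mast from A; A=[tile,jar] B=[valve,tube,peg,lathe,knob,rod] C=[mast]
Tick 2: prefer B, take valve from B; A=[tile,jar] B=[tube,peg,lathe,knob,rod] C=[mast,valve]
Tick 3: prefer A, take tile from A; A=[jar] B=[tube,peg,lathe,knob,rod] C=[mast,valve,tile]
Tick 4: prefer B, take tube from B; A=[jar] B=[peg,lathe,knob,rod] C=[mast,valve,tile,tube]
Tick 5: prefer A, take jar from A; A=[-] B=[peg,lathe,knob,rod] C=[mast,valve,tile,tube,jar]
Tick 6: prefer B, take peg from B; A=[-] B=[lathe,knob,rod] C=[mast,valve,tile,tube,jar,peg]
Tick 7: prefer A, take lathe from B; A=[-] B=[knob,rod] C=[mast,valve,tile,tube,jar,peg,lathe]

Answer: B lathe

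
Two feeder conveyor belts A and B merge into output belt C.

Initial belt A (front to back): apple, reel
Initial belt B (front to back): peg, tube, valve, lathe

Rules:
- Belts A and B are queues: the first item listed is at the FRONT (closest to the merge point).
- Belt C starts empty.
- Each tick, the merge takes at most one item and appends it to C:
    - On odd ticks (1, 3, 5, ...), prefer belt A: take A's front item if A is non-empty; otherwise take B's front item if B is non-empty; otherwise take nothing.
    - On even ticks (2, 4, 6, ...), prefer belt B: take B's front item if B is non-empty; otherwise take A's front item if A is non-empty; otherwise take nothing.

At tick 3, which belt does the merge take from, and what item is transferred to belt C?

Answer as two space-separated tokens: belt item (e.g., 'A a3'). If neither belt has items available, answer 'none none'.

Answer: A reel

Derivation:
Tick 1: prefer A, take apple from A; A=[reel] B=[peg,tube,valve,lathe] C=[apple]
Tick 2: prefer B, take peg from B; A=[reel] B=[tube,valve,lathe] C=[apple,peg]
Tick 3: prefer A, take reel from A; A=[-] B=[tube,valve,lathe] C=[apple,peg,reel]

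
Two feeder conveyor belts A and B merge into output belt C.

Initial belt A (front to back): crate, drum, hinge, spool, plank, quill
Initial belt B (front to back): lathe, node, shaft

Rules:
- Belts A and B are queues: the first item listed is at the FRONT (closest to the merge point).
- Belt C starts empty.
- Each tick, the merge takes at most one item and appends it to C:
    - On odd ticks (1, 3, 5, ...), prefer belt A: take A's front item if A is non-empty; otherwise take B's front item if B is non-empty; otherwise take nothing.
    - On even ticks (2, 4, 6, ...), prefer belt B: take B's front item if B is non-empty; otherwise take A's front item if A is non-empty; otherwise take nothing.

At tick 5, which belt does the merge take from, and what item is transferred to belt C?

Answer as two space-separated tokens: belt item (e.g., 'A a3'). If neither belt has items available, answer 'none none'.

Tick 1: prefer A, take crate from A; A=[drum,hinge,spool,plank,quill] B=[lathe,node,shaft] C=[crate]
Tick 2: prefer B, take lathe from B; A=[drum,hinge,spool,plank,quill] B=[node,shaft] C=[crate,lathe]
Tick 3: prefer A, take drum from A; A=[hinge,spool,plank,quill] B=[node,shaft] C=[crate,lathe,drum]
Tick 4: prefer B, take node from B; A=[hinge,spool,plank,quill] B=[shaft] C=[crate,lathe,drum,node]
Tick 5: prefer A, take hinge from A; A=[spool,plank,quill] B=[shaft] C=[crate,lathe,drum,node,hinge]

Answer: A hinge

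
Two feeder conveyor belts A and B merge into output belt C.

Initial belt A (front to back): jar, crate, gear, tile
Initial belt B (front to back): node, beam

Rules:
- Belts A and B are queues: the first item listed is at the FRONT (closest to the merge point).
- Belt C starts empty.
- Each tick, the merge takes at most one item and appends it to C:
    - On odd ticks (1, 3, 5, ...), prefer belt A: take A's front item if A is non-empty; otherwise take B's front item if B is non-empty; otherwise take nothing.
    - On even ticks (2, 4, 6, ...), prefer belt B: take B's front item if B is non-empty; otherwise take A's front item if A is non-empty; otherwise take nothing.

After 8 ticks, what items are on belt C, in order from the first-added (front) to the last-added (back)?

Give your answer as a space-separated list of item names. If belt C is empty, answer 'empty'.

Answer: jar node crate beam gear tile

Derivation:
Tick 1: prefer A, take jar from A; A=[crate,gear,tile] B=[node,beam] C=[jar]
Tick 2: prefer B, take node from B; A=[crate,gear,tile] B=[beam] C=[jar,node]
Tick 3: prefer A, take crate from A; A=[gear,tile] B=[beam] C=[jar,node,crate]
Tick 4: prefer B, take beam from B; A=[gear,tile] B=[-] C=[jar,node,crate,beam]
Tick 5: prefer A, take gear from A; A=[tile] B=[-] C=[jar,node,crate,beam,gear]
Tick 6: prefer B, take tile from A; A=[-] B=[-] C=[jar,node,crate,beam,gear,tile]
Tick 7: prefer A, both empty, nothing taken; A=[-] B=[-] C=[jar,node,crate,beam,gear,tile]
Tick 8: prefer B, both empty, nothing taken; A=[-] B=[-] C=[jar,node,crate,beam,gear,tile]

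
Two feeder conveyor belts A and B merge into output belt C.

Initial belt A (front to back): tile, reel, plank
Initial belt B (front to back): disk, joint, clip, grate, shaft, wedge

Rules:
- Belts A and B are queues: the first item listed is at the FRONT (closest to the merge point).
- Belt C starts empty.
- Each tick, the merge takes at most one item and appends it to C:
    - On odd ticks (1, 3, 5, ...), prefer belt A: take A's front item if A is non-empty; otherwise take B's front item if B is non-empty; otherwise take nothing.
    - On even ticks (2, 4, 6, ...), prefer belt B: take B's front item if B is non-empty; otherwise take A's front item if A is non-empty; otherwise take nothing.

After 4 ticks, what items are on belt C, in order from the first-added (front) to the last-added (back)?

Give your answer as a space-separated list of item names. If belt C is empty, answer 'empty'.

Answer: tile disk reel joint

Derivation:
Tick 1: prefer A, take tile from A; A=[reel,plank] B=[disk,joint,clip,grate,shaft,wedge] C=[tile]
Tick 2: prefer B, take disk from B; A=[reel,plank] B=[joint,clip,grate,shaft,wedge] C=[tile,disk]
Tick 3: prefer A, take reel from A; A=[plank] B=[joint,clip,grate,shaft,wedge] C=[tile,disk,reel]
Tick 4: prefer B, take joint from B; A=[plank] B=[clip,grate,shaft,wedge] C=[tile,disk,reel,joint]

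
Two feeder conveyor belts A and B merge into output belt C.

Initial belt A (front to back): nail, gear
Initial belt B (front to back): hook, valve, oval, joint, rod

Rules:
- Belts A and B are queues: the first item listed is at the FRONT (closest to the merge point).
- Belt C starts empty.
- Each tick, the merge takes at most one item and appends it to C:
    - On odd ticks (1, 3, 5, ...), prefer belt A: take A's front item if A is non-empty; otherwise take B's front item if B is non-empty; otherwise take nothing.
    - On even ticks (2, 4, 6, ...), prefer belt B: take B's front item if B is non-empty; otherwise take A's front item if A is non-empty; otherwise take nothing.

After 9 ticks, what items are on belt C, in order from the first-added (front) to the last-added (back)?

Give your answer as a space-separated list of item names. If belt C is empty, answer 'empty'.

Answer: nail hook gear valve oval joint rod

Derivation:
Tick 1: prefer A, take nail from A; A=[gear] B=[hook,valve,oval,joint,rod] C=[nail]
Tick 2: prefer B, take hook from B; A=[gear] B=[valve,oval,joint,rod] C=[nail,hook]
Tick 3: prefer A, take gear from A; A=[-] B=[valve,oval,joint,rod] C=[nail,hook,gear]
Tick 4: prefer B, take valve from B; A=[-] B=[oval,joint,rod] C=[nail,hook,gear,valve]
Tick 5: prefer A, take oval from B; A=[-] B=[joint,rod] C=[nail,hook,gear,valve,oval]
Tick 6: prefer B, take joint from B; A=[-] B=[rod] C=[nail,hook,gear,valve,oval,joint]
Tick 7: prefer A, take rod from B; A=[-] B=[-] C=[nail,hook,gear,valve,oval,joint,rod]
Tick 8: prefer B, both empty, nothing taken; A=[-] B=[-] C=[nail,hook,gear,valve,oval,joint,rod]
Tick 9: prefer A, both empty, nothing taken; A=[-] B=[-] C=[nail,hook,gear,valve,oval,joint,rod]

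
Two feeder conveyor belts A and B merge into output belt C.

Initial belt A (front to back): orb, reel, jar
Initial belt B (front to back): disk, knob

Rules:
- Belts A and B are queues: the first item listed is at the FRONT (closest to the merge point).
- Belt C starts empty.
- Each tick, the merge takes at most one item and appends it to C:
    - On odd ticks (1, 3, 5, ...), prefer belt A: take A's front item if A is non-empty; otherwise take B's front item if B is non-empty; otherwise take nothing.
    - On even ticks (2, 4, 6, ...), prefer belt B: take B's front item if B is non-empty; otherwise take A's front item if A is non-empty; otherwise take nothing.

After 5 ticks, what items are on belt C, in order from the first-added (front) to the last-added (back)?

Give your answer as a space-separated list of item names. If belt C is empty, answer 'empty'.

Answer: orb disk reel knob jar

Derivation:
Tick 1: prefer A, take orb from A; A=[reel,jar] B=[disk,knob] C=[orb]
Tick 2: prefer B, take disk from B; A=[reel,jar] B=[knob] C=[orb,disk]
Tick 3: prefer A, take reel from A; A=[jar] B=[knob] C=[orb,disk,reel]
Tick 4: prefer B, take knob from B; A=[jar] B=[-] C=[orb,disk,reel,knob]
Tick 5: prefer A, take jar from A; A=[-] B=[-] C=[orb,disk,reel,knob,jar]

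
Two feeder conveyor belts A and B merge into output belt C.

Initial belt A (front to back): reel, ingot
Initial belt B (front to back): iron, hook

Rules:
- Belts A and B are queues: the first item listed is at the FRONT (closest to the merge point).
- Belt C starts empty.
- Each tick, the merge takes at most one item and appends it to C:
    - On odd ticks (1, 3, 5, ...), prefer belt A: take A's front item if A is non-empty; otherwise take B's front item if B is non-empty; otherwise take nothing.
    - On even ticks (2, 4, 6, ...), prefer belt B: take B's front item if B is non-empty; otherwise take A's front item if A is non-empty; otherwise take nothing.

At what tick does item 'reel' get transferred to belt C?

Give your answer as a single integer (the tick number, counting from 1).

Answer: 1

Derivation:
Tick 1: prefer A, take reel from A; A=[ingot] B=[iron,hook] C=[reel]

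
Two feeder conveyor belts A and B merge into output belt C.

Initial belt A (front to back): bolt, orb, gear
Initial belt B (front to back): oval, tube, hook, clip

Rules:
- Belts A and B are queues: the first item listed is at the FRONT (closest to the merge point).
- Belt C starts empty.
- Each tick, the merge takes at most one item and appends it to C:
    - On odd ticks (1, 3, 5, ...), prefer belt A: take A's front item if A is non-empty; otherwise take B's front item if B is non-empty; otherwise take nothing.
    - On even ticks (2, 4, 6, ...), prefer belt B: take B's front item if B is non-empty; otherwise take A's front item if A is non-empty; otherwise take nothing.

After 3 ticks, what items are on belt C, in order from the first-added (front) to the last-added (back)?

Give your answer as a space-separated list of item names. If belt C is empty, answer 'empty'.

Answer: bolt oval orb

Derivation:
Tick 1: prefer A, take bolt from A; A=[orb,gear] B=[oval,tube,hook,clip] C=[bolt]
Tick 2: prefer B, take oval from B; A=[orb,gear] B=[tube,hook,clip] C=[bolt,oval]
Tick 3: prefer A, take orb from A; A=[gear] B=[tube,hook,clip] C=[bolt,oval,orb]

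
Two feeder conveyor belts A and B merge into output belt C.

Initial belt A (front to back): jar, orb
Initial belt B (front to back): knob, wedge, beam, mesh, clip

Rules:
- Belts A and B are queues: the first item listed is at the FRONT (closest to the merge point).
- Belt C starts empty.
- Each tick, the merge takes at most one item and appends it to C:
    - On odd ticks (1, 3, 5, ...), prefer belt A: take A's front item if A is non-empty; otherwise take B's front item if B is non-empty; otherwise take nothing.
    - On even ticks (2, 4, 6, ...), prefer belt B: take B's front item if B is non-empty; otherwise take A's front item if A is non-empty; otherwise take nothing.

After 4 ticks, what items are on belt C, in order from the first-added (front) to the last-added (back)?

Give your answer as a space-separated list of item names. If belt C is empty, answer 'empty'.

Tick 1: prefer A, take jar from A; A=[orb] B=[knob,wedge,beam,mesh,clip] C=[jar]
Tick 2: prefer B, take knob from B; A=[orb] B=[wedge,beam,mesh,clip] C=[jar,knob]
Tick 3: prefer A, take orb from A; A=[-] B=[wedge,beam,mesh,clip] C=[jar,knob,orb]
Tick 4: prefer B, take wedge from B; A=[-] B=[beam,mesh,clip] C=[jar,knob,orb,wedge]

Answer: jar knob orb wedge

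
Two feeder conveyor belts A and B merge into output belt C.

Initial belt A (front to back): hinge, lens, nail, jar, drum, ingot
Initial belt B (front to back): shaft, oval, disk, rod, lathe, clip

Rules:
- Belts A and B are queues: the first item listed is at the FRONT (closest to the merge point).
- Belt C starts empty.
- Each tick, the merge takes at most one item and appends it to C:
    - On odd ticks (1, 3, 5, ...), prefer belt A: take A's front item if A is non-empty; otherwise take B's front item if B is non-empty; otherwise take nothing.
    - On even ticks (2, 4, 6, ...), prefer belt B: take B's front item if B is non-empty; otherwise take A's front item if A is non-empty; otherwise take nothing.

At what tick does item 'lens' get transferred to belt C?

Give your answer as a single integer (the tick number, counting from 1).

Answer: 3

Derivation:
Tick 1: prefer A, take hinge from A; A=[lens,nail,jar,drum,ingot] B=[shaft,oval,disk,rod,lathe,clip] C=[hinge]
Tick 2: prefer B, take shaft from B; A=[lens,nail,jar,drum,ingot] B=[oval,disk,rod,lathe,clip] C=[hinge,shaft]
Tick 3: prefer A, take lens from A; A=[nail,jar,drum,ingot] B=[oval,disk,rod,lathe,clip] C=[hinge,shaft,lens]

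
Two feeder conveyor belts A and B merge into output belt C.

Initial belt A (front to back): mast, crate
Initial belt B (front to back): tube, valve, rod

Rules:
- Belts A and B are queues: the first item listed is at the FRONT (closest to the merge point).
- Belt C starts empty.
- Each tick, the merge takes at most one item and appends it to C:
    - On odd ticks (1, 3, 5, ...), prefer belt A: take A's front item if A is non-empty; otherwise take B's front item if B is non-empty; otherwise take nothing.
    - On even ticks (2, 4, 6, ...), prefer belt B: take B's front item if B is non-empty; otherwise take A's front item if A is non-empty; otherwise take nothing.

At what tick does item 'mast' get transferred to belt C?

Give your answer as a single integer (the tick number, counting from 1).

Tick 1: prefer A, take mast from A; A=[crate] B=[tube,valve,rod] C=[mast]

Answer: 1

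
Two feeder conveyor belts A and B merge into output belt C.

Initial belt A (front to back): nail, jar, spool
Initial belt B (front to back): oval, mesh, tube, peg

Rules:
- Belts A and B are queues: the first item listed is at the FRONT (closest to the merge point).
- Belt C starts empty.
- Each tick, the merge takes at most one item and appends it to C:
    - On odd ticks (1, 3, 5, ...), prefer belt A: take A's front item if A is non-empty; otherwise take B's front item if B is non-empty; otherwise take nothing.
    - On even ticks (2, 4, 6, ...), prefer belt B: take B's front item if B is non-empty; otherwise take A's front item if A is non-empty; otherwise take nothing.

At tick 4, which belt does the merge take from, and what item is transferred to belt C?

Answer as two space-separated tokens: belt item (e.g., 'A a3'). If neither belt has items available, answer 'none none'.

Tick 1: prefer A, take nail from A; A=[jar,spool] B=[oval,mesh,tube,peg] C=[nail]
Tick 2: prefer B, take oval from B; A=[jar,spool] B=[mesh,tube,peg] C=[nail,oval]
Tick 3: prefer A, take jar from A; A=[spool] B=[mesh,tube,peg] C=[nail,oval,jar]
Tick 4: prefer B, take mesh from B; A=[spool] B=[tube,peg] C=[nail,oval,jar,mesh]

Answer: B mesh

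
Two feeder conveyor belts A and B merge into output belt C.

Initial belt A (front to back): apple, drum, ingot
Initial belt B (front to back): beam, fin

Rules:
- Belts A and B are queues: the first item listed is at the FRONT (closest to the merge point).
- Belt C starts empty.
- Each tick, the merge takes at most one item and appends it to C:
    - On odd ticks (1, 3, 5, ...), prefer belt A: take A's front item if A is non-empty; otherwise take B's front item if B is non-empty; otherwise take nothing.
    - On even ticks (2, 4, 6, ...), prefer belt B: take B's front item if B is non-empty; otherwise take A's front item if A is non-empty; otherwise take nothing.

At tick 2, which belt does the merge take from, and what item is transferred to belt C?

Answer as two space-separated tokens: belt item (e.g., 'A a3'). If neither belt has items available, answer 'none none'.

Tick 1: prefer A, take apple from A; A=[drum,ingot] B=[beam,fin] C=[apple]
Tick 2: prefer B, take beam from B; A=[drum,ingot] B=[fin] C=[apple,beam]

Answer: B beam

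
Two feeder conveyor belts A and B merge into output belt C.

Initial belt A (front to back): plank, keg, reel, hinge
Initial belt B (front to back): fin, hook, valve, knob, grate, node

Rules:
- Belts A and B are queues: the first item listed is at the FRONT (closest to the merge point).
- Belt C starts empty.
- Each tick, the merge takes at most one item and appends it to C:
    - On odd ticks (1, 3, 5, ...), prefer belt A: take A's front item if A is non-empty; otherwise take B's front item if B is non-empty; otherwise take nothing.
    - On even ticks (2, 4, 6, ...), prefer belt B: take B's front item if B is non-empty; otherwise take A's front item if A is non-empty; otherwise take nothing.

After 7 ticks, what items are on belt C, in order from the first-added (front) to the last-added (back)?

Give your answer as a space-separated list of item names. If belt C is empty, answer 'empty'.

Tick 1: prefer A, take plank from A; A=[keg,reel,hinge] B=[fin,hook,valve,knob,grate,node] C=[plank]
Tick 2: prefer B, take fin from B; A=[keg,reel,hinge] B=[hook,valve,knob,grate,node] C=[plank,fin]
Tick 3: prefer A, take keg from A; A=[reel,hinge] B=[hook,valve,knob,grate,node] C=[plank,fin,keg]
Tick 4: prefer B, take hook from B; A=[reel,hinge] B=[valve,knob,grate,node] C=[plank,fin,keg,hook]
Tick 5: prefer A, take reel from A; A=[hinge] B=[valve,knob,grate,node] C=[plank,fin,keg,hook,reel]
Tick 6: prefer B, take valve from B; A=[hinge] B=[knob,grate,node] C=[plank,fin,keg,hook,reel,valve]
Tick 7: prefer A, take hinge from A; A=[-] B=[knob,grate,node] C=[plank,fin,keg,hook,reel,valve,hinge]

Answer: plank fin keg hook reel valve hinge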